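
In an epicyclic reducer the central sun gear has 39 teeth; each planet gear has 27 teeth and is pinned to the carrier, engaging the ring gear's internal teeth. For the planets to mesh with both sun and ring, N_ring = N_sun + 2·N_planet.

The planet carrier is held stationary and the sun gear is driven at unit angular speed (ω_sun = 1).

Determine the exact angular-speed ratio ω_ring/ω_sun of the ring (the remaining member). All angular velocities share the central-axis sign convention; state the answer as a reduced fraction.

N_ring = 39 + 2·27 = 93
39(ω_s−ω_c) = −93(ω_r−ω_c),  ω_c=0, ω_s=1
ω_r = 0 − (39/93)(1−0) = -13/31
ω_r/ω_s = -13/31

-13/31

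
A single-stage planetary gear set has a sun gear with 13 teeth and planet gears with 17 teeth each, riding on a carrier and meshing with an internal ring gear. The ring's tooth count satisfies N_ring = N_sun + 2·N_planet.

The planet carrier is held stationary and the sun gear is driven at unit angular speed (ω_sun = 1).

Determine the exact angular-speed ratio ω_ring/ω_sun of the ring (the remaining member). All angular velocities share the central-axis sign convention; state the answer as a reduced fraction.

N_ring = 13 + 2·17 = 47
13(ω_s−ω_c) = −47(ω_r−ω_c),  ω_c=0, ω_s=1
ω_r = 0 − (13/47)(1−0) = -13/47
ω_r/ω_s = -13/47

-13/47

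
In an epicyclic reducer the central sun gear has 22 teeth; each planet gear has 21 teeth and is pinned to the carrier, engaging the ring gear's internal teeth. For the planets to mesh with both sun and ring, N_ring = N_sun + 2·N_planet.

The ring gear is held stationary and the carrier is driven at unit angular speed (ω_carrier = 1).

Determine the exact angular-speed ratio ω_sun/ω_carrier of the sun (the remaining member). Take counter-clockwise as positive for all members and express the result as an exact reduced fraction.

43/11

N_ring = 22 + 2·21 = 64
22(ω_s−ω_c) = −64(ω_r−ω_c),  ω_r=0, ω_c=1
ω_s = 1 − (64/22)(0−1) = 43/11
ω_s/ω_c = 43/11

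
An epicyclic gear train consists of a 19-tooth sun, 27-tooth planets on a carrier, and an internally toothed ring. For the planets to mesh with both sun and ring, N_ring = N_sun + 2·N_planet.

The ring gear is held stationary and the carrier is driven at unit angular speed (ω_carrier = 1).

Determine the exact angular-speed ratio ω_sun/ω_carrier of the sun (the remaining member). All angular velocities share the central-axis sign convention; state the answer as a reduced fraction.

N_ring = 19 + 2·27 = 73
19(ω_s−ω_c) = −73(ω_r−ω_c),  ω_r=0, ω_c=1
ω_s = 1 − (73/19)(0−1) = 92/19
ω_s/ω_c = 92/19

92/19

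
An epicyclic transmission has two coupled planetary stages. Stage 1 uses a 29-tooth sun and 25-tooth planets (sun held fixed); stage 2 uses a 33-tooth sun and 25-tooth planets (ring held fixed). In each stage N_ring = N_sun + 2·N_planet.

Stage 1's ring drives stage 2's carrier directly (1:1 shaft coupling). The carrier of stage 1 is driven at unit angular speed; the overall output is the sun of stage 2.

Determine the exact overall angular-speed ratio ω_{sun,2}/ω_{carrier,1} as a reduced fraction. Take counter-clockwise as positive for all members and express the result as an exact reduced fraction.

Stage 1: N_ring = 29 + 2·25 = 79
Stage 1: 29(ω_s−ω_c) = −79(ω_r−ω_c),  ω_s=0, ω_c=1
Stage 1: ω_r = 1 − (29/79)(0−1) = 108/79
  ⇒ ω_r¹/ω_c¹ = 108/79
Stage 2: N_ring = 33 + 2·25 = 83
Stage 2: 33(ω_s−ω_c) = −83(ω_r−ω_c),  ω_r=0, ω_c=1
Stage 2: ω_s = 1 − (83/33)(0−1) = 116/33
  ⇒ ω_s²/ω_c² = 116/33
Coupling ω_c² = ω_r¹ ⇒ overall = 108/79 × 116/33 = 4176/869

4176/869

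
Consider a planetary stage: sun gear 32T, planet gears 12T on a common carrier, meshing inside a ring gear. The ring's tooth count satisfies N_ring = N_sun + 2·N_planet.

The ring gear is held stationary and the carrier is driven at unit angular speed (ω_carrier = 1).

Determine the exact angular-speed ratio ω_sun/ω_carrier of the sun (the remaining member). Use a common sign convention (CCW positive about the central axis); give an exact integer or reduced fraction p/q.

11/4

N_ring = 32 + 2·12 = 56
32(ω_s−ω_c) = −56(ω_r−ω_c),  ω_r=0, ω_c=1
ω_s = 1 − (56/32)(0−1) = 11/4
ω_s/ω_c = 11/4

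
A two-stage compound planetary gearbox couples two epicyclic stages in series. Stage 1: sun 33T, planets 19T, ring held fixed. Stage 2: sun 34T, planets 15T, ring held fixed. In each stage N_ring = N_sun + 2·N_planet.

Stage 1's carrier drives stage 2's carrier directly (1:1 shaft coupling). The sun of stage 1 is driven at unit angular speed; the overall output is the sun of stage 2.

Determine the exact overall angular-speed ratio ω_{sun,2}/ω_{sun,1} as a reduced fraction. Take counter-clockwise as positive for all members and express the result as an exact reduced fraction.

1617/1768

Stage 1: N_ring = 33 + 2·19 = 71
Stage 1: 33(ω_s−ω_c) = −71(ω_r−ω_c),  ω_r=0, ω_s=1
Stage 1: 33(1−ω_c) = −71(0−ω_c)  ⇒  104ω_c = 33  ⇒  ω_c = 33/104
  ⇒ ω_c¹/ω_s¹ = 33/104
Stage 2: N_ring = 34 + 2·15 = 64
Stage 2: 34(ω_s−ω_c) = −64(ω_r−ω_c),  ω_r=0, ω_c=1
Stage 2: ω_s = 1 − (64/34)(0−1) = 49/17
  ⇒ ω_s²/ω_c² = 49/17
Coupling ω_c² = ω_c¹ ⇒ overall = 33/104 × 49/17 = 1617/1768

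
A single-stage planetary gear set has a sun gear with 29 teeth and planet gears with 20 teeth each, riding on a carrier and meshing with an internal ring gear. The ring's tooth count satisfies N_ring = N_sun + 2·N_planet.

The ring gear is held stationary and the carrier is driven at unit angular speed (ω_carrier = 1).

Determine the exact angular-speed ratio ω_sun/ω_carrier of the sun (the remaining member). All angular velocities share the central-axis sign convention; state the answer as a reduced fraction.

98/29

N_ring = 29 + 2·20 = 69
29(ω_s−ω_c) = −69(ω_r−ω_c),  ω_r=0, ω_c=1
ω_s = 1 − (69/29)(0−1) = 98/29
ω_s/ω_c = 98/29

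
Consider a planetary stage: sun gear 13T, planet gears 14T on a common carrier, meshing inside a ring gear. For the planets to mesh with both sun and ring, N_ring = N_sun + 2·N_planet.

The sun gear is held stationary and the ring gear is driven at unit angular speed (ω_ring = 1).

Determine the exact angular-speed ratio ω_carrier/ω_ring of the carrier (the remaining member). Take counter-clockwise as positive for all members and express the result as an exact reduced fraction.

N_ring = 13 + 2·14 = 41
13(ω_s−ω_c) = −41(ω_r−ω_c),  ω_s=0, ω_r=1
13(0−ω_c) = −41(1−ω_c)  ⇒  54ω_c = 41  ⇒  ω_c = 41/54
ω_c/ω_r = 41/54

41/54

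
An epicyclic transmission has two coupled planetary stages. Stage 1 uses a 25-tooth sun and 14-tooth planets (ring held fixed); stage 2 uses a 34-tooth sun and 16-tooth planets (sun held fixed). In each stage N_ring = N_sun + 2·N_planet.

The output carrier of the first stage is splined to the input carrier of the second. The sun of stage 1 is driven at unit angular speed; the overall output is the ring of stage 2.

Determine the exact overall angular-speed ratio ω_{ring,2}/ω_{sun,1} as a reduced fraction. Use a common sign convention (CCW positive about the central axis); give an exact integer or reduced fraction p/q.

Stage 1: N_ring = 25 + 2·14 = 53
Stage 1: 25(ω_s−ω_c) = −53(ω_r−ω_c),  ω_r=0, ω_s=1
Stage 1: 25(1−ω_c) = −53(0−ω_c)  ⇒  78ω_c = 25  ⇒  ω_c = 25/78
  ⇒ ω_c¹/ω_s¹ = 25/78
Stage 2: N_ring = 34 + 2·16 = 66
Stage 2: 34(ω_s−ω_c) = −66(ω_r−ω_c),  ω_s=0, ω_c=1
Stage 2: ω_r = 1 − (34/66)(0−1) = 50/33
  ⇒ ω_r²/ω_c² = 50/33
Coupling ω_c² = ω_c¹ ⇒ overall = 25/78 × 50/33 = 625/1287

625/1287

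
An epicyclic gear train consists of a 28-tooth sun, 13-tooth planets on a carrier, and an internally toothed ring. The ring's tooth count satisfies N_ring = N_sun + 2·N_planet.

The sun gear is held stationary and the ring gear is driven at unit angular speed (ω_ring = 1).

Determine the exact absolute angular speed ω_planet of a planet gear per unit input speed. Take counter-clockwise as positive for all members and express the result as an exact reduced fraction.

N_ring = 28 + 2·13 = 54
28(ω_s−ω_c) = −54(ω_r−ω_c),  ω_s=0, ω_r=1
28(0−ω_c) = −54(1−ω_c)  ⇒  82ω_c = 54  ⇒  ω_c = 27/41
sun–planet: 28·(0−27/41) = −13·(ω_p−ω_c)  ⇒  ω_p−ω_c = −(28/13)·(-27/41) = 756/533
ω_p = 27/41 + 756/533 = 27/13

27/13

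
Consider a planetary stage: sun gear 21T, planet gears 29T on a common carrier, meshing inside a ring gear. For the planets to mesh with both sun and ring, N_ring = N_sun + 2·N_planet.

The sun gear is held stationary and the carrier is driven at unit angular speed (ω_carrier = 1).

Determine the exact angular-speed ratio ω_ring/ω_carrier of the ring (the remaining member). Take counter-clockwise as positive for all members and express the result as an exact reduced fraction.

100/79

N_ring = 21 + 2·29 = 79
21(ω_s−ω_c) = −79(ω_r−ω_c),  ω_s=0, ω_c=1
ω_r = 1 − (21/79)(0−1) = 100/79
ω_r/ω_c = 100/79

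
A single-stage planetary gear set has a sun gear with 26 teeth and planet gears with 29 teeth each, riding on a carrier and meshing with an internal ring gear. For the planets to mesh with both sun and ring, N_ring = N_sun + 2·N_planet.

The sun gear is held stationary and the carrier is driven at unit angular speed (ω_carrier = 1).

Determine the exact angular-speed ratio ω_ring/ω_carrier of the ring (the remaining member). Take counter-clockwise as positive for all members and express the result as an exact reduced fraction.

N_ring = 26 + 2·29 = 84
26(ω_s−ω_c) = −84(ω_r−ω_c),  ω_s=0, ω_c=1
ω_r = 1 − (26/84)(0−1) = 55/42
ω_r/ω_c = 55/42

55/42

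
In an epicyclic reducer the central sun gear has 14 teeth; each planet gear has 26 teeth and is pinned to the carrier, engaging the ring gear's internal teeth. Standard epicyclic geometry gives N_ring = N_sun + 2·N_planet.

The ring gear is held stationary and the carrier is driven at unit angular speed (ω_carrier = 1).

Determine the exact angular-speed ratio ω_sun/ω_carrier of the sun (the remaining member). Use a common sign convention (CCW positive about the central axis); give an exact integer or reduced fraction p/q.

40/7

N_ring = 14 + 2·26 = 66
14(ω_s−ω_c) = −66(ω_r−ω_c),  ω_r=0, ω_c=1
ω_s = 1 − (66/14)(0−1) = 40/7
ω_s/ω_c = 40/7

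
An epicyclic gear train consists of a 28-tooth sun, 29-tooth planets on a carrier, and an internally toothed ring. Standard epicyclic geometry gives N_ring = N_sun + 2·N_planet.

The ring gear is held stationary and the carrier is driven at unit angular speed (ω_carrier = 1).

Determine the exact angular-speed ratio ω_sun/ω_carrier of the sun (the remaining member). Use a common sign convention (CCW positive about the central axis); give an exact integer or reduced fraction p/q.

57/14

N_ring = 28 + 2·29 = 86
28(ω_s−ω_c) = −86(ω_r−ω_c),  ω_r=0, ω_c=1
ω_s = 1 − (86/28)(0−1) = 57/14
ω_s/ω_c = 57/14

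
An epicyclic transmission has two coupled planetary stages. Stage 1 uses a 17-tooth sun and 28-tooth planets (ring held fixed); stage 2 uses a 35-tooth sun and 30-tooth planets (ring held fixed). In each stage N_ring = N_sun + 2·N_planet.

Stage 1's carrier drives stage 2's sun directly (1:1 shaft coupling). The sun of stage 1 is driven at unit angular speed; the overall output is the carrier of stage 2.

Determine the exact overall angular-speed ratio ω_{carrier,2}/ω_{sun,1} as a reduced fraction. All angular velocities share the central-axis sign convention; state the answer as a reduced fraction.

Stage 1: N_ring = 17 + 2·28 = 73
Stage 1: 17(ω_s−ω_c) = −73(ω_r−ω_c),  ω_r=0, ω_s=1
Stage 1: 17(1−ω_c) = −73(0−ω_c)  ⇒  90ω_c = 17  ⇒  ω_c = 17/90
  ⇒ ω_c¹/ω_s¹ = 17/90
Stage 2: N_ring = 35 + 2·30 = 95
Stage 2: 35(ω_s−ω_c) = −95(ω_r−ω_c),  ω_r=0, ω_s=1
Stage 2: 35(1−ω_c) = −95(0−ω_c)  ⇒  130ω_c = 35  ⇒  ω_c = 7/26
  ⇒ ω_c²/ω_s² = 7/26
Coupling ω_s² = ω_c¹ ⇒ overall = 17/90 × 7/26 = 119/2340

119/2340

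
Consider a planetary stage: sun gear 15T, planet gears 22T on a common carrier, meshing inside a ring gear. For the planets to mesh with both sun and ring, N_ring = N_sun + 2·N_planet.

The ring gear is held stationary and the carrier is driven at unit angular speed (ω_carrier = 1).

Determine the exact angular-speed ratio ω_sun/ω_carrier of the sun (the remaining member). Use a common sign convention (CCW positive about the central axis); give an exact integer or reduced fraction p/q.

74/15

N_ring = 15 + 2·22 = 59
15(ω_s−ω_c) = −59(ω_r−ω_c),  ω_r=0, ω_c=1
ω_s = 1 − (59/15)(0−1) = 74/15
ω_s/ω_c = 74/15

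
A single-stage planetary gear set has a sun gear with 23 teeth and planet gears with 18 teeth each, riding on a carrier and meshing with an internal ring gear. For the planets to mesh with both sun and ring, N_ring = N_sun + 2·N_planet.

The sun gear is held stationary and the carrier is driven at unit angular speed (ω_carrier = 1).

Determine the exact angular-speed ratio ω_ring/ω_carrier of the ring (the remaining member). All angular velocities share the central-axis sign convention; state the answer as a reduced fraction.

82/59

N_ring = 23 + 2·18 = 59
23(ω_s−ω_c) = −59(ω_r−ω_c),  ω_s=0, ω_c=1
ω_r = 1 − (23/59)(0−1) = 82/59
ω_r/ω_c = 82/59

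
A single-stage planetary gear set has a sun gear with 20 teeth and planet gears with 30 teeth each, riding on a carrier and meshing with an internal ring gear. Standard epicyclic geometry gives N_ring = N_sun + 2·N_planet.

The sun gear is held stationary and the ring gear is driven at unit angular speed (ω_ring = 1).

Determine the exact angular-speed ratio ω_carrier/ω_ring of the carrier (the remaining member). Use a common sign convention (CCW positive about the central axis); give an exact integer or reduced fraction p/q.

N_ring = 20 + 2·30 = 80
20(ω_s−ω_c) = −80(ω_r−ω_c),  ω_s=0, ω_r=1
20(0−ω_c) = −80(1−ω_c)  ⇒  100ω_c = 80  ⇒  ω_c = 4/5
ω_c/ω_r = 4/5

4/5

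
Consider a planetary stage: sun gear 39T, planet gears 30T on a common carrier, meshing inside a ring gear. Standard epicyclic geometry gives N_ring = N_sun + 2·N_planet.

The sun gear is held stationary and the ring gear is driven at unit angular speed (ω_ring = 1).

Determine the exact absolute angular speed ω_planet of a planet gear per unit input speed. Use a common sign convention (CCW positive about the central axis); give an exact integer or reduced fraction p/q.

N_ring = 39 + 2·30 = 99
39(ω_s−ω_c) = −99(ω_r−ω_c),  ω_s=0, ω_r=1
39(0−ω_c) = −99(1−ω_c)  ⇒  138ω_c = 99  ⇒  ω_c = 33/46
sun–planet: 39·(0−33/46) = −30·(ω_p−ω_c)  ⇒  ω_p−ω_c = −(39/30)·(-33/46) = 429/460
ω_p = 33/46 + 429/460 = 33/20

33/20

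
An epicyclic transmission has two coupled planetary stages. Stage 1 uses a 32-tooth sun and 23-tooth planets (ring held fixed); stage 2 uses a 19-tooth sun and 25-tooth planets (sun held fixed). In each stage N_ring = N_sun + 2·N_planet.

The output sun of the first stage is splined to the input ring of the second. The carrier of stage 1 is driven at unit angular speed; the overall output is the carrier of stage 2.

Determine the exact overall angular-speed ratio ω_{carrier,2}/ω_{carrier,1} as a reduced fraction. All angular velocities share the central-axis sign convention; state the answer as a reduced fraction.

Stage 1: N_ring = 32 + 2·23 = 78
Stage 1: 32(ω_s−ω_c) = −78(ω_r−ω_c),  ω_r=0, ω_c=1
Stage 1: ω_s = 1 − (78/32)(0−1) = 55/16
  ⇒ ω_s¹/ω_c¹ = 55/16
Stage 2: N_ring = 19 + 2·25 = 69
Stage 2: 19(ω_s−ω_c) = −69(ω_r−ω_c),  ω_s=0, ω_r=1
Stage 2: 19(0−ω_c) = −69(1−ω_c)  ⇒  88ω_c = 69  ⇒  ω_c = 69/88
  ⇒ ω_c²/ω_r² = 69/88
Coupling ω_r² = ω_s¹ ⇒ overall = 55/16 × 69/88 = 345/128

345/128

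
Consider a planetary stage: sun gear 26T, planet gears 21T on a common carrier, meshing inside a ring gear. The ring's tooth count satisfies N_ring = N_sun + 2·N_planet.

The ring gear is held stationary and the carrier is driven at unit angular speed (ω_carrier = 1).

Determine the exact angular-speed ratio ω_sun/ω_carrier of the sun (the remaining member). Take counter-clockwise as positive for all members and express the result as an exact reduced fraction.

47/13

N_ring = 26 + 2·21 = 68
26(ω_s−ω_c) = −68(ω_r−ω_c),  ω_r=0, ω_c=1
ω_s = 1 − (68/26)(0−1) = 47/13
ω_s/ω_c = 47/13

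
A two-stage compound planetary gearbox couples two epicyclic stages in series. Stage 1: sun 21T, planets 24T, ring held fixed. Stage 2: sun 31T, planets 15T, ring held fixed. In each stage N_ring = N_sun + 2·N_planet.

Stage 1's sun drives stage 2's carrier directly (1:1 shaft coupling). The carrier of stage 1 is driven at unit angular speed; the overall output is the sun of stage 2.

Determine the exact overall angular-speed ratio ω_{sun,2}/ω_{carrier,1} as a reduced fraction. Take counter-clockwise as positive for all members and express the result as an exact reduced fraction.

Stage 1: N_ring = 21 + 2·24 = 69
Stage 1: 21(ω_s−ω_c) = −69(ω_r−ω_c),  ω_r=0, ω_c=1
Stage 1: ω_s = 1 − (69/21)(0−1) = 30/7
  ⇒ ω_s¹/ω_c¹ = 30/7
Stage 2: N_ring = 31 + 2·15 = 61
Stage 2: 31(ω_s−ω_c) = −61(ω_r−ω_c),  ω_r=0, ω_c=1
Stage 2: ω_s = 1 − (61/31)(0−1) = 92/31
  ⇒ ω_s²/ω_c² = 92/31
Coupling ω_c² = ω_s¹ ⇒ overall = 30/7 × 92/31 = 2760/217

2760/217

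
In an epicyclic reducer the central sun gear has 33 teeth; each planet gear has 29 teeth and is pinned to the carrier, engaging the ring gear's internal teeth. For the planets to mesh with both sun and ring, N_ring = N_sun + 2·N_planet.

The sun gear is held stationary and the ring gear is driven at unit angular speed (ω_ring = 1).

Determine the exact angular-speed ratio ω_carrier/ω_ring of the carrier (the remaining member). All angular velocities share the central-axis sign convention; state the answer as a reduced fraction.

91/124

N_ring = 33 + 2·29 = 91
33(ω_s−ω_c) = −91(ω_r−ω_c),  ω_s=0, ω_r=1
33(0−ω_c) = −91(1−ω_c)  ⇒  124ω_c = 91  ⇒  ω_c = 91/124
ω_c/ω_r = 91/124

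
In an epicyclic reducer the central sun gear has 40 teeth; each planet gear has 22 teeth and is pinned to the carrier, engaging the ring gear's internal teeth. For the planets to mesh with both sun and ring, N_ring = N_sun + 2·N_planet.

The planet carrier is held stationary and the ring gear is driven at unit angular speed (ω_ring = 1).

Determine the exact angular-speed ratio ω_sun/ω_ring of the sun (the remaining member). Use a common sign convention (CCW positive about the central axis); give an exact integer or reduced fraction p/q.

N_ring = 40 + 2·22 = 84
40(ω_s−ω_c) = −84(ω_r−ω_c),  ω_c=0, ω_r=1
ω_s = 0 − (84/40)(1−0) = -21/10
ω_s/ω_r = -21/10

-21/10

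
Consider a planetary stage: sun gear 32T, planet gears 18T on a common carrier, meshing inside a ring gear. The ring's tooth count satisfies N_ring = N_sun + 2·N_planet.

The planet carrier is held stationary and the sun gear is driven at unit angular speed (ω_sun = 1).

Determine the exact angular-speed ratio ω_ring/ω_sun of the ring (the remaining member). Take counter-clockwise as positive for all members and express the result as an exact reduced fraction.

-8/17

N_ring = 32 + 2·18 = 68
32(ω_s−ω_c) = −68(ω_r−ω_c),  ω_c=0, ω_s=1
ω_r = 0 − (32/68)(1−0) = -8/17
ω_r/ω_s = -8/17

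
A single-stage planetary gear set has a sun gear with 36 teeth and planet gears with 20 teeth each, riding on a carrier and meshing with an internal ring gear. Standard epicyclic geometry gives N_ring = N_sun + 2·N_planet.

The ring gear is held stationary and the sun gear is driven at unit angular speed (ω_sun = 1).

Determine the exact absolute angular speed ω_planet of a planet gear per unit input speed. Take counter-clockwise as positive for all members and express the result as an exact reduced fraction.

N_ring = 36 + 2·20 = 76
36(ω_s−ω_c) = −76(ω_r−ω_c),  ω_r=0, ω_s=1
36(1−ω_c) = −76(0−ω_c)  ⇒  112ω_c = 36  ⇒  ω_c = 9/28
sun–planet: 36·(1−9/28) = −20·(ω_p−ω_c)  ⇒  ω_p−ω_c = −(36/20)·(19/28) = -171/140
ω_p = 9/28 − 171/140 = -9/10

-9/10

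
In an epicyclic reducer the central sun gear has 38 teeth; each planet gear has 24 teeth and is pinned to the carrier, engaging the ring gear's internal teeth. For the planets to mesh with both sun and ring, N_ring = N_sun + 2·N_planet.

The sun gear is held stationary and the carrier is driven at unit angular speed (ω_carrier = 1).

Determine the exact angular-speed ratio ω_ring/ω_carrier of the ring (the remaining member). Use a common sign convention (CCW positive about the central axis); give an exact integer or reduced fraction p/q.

N_ring = 38 + 2·24 = 86
38(ω_s−ω_c) = −86(ω_r−ω_c),  ω_s=0, ω_c=1
ω_r = 1 − (38/86)(0−1) = 62/43
ω_r/ω_c = 62/43

62/43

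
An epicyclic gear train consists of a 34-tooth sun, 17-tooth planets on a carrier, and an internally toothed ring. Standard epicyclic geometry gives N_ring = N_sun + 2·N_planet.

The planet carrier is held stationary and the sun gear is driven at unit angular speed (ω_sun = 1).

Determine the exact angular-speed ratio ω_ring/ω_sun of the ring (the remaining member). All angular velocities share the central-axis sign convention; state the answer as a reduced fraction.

N_ring = 34 + 2·17 = 68
34(ω_s−ω_c) = −68(ω_r−ω_c),  ω_c=0, ω_s=1
ω_r = 0 − (34/68)(1−0) = -1/2
ω_r/ω_s = -1/2

-1/2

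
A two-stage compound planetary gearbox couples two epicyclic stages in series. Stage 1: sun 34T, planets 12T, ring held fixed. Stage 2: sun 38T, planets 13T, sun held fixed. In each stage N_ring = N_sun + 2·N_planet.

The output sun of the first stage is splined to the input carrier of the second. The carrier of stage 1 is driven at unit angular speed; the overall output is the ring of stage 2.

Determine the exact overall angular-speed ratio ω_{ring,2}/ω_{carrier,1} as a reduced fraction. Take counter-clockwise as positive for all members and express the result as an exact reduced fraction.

Stage 1: N_ring = 34 + 2·12 = 58
Stage 1: 34(ω_s−ω_c) = −58(ω_r−ω_c),  ω_r=0, ω_c=1
Stage 1: ω_s = 1 − (58/34)(0−1) = 46/17
  ⇒ ω_s¹/ω_c¹ = 46/17
Stage 2: N_ring = 38 + 2·13 = 64
Stage 2: 38(ω_s−ω_c) = −64(ω_r−ω_c),  ω_s=0, ω_c=1
Stage 2: ω_r = 1 − (38/64)(0−1) = 51/32
  ⇒ ω_r²/ω_c² = 51/32
Coupling ω_c² = ω_s¹ ⇒ overall = 46/17 × 51/32 = 69/16

69/16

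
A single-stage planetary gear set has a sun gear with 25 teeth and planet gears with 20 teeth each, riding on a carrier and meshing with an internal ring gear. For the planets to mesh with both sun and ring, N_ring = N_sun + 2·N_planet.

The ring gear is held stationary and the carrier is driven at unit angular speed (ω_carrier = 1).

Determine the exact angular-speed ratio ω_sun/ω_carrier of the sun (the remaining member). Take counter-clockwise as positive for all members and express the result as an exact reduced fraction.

18/5

N_ring = 25 + 2·20 = 65
25(ω_s−ω_c) = −65(ω_r−ω_c),  ω_r=0, ω_c=1
ω_s = 1 − (65/25)(0−1) = 18/5
ω_s/ω_c = 18/5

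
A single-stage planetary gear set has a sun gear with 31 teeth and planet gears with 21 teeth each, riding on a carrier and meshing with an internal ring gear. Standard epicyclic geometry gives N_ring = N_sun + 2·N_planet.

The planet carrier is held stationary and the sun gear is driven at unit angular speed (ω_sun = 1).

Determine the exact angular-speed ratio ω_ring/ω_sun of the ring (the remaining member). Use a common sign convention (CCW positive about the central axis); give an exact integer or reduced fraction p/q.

N_ring = 31 + 2·21 = 73
31(ω_s−ω_c) = −73(ω_r−ω_c),  ω_c=0, ω_s=1
ω_r = 0 − (31/73)(1−0) = -31/73
ω_r/ω_s = -31/73

-31/73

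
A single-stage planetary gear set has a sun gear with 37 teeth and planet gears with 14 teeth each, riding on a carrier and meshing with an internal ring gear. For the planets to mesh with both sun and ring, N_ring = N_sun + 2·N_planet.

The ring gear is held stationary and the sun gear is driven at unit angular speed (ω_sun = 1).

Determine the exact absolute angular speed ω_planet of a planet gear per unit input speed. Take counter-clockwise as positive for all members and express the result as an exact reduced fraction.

-37/28

N_ring = 37 + 2·14 = 65
37(ω_s−ω_c) = −65(ω_r−ω_c),  ω_r=0, ω_s=1
37(1−ω_c) = −65(0−ω_c)  ⇒  102ω_c = 37  ⇒  ω_c = 37/102
sun–planet: 37·(1−37/102) = −14·(ω_p−ω_c)  ⇒  ω_p−ω_c = −(37/14)·(65/102) = -2405/1428
ω_p = 37/102 − 2405/1428 = -37/28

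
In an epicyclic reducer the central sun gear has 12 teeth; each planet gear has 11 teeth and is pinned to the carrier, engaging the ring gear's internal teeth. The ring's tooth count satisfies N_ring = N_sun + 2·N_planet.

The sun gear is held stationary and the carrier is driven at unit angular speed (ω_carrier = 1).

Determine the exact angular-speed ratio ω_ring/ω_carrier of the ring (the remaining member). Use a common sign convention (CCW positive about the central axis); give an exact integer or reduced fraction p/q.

N_ring = 12 + 2·11 = 34
12(ω_s−ω_c) = −34(ω_r−ω_c),  ω_s=0, ω_c=1
ω_r = 1 − (12/34)(0−1) = 23/17
ω_r/ω_c = 23/17

23/17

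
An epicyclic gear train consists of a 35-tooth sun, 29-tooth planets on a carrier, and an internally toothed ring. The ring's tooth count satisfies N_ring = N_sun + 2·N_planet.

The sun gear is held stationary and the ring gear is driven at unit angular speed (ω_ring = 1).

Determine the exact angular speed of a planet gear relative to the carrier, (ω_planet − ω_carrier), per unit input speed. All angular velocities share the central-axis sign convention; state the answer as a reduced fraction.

N_ring = 35 + 2·29 = 93
35(ω_s−ω_c) = −93(ω_r−ω_c),  ω_s=0, ω_r=1
35(0−ω_c) = −93(1−ω_c)  ⇒  128ω_c = 93  ⇒  ω_c = 93/128
sun–planet: 35·(0−93/128) = −29·(ω_p−ω_c)  ⇒  ω_p−ω_c = −(35/29)·(-93/128) = 3255/3712

3255/3712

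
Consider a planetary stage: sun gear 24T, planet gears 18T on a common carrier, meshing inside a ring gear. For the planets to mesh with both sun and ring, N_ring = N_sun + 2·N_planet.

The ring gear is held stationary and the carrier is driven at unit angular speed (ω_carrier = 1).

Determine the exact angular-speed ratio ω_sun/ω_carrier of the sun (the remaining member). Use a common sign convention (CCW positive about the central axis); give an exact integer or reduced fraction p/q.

N_ring = 24 + 2·18 = 60
24(ω_s−ω_c) = −60(ω_r−ω_c),  ω_r=0, ω_c=1
ω_s = 1 − (60/24)(0−1) = 7/2
ω_s/ω_c = 7/2

7/2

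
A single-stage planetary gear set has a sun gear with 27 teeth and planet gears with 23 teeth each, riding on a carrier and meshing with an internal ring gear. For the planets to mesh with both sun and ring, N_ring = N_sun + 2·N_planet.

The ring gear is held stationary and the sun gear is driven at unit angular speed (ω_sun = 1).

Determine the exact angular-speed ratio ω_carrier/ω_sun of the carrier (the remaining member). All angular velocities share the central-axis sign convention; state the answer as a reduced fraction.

27/100

N_ring = 27 + 2·23 = 73
27(ω_s−ω_c) = −73(ω_r−ω_c),  ω_r=0, ω_s=1
27(1−ω_c) = −73(0−ω_c)  ⇒  100ω_c = 27  ⇒  ω_c = 27/100
ω_c/ω_s = 27/100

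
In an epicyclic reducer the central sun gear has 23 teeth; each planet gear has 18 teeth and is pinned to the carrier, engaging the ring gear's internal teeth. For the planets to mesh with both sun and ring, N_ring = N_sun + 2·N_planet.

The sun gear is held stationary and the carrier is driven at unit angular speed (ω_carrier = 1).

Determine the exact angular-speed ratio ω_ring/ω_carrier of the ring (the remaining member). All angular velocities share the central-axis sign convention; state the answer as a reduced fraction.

82/59

N_ring = 23 + 2·18 = 59
23(ω_s−ω_c) = −59(ω_r−ω_c),  ω_s=0, ω_c=1
ω_r = 1 − (23/59)(0−1) = 82/59
ω_r/ω_c = 82/59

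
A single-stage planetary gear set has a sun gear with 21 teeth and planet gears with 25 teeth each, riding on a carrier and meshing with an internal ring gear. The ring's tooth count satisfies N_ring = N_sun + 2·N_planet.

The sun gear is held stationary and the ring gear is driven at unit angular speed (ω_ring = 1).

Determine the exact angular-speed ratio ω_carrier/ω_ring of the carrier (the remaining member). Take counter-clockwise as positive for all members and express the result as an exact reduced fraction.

71/92

N_ring = 21 + 2·25 = 71
21(ω_s−ω_c) = −71(ω_r−ω_c),  ω_s=0, ω_r=1
21(0−ω_c) = −71(1−ω_c)  ⇒  92ω_c = 71  ⇒  ω_c = 71/92
ω_c/ω_r = 71/92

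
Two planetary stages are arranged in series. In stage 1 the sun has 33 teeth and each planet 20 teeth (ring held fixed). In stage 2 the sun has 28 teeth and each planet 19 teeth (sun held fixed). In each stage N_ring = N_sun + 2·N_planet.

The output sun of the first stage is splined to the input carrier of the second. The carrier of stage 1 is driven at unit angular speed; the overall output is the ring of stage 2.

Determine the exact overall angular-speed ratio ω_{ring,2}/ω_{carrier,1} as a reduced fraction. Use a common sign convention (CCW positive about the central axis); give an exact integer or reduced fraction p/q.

4982/1089

Stage 1: N_ring = 33 + 2·20 = 73
Stage 1: 33(ω_s−ω_c) = −73(ω_r−ω_c),  ω_r=0, ω_c=1
Stage 1: ω_s = 1 − (73/33)(0−1) = 106/33
  ⇒ ω_s¹/ω_c¹ = 106/33
Stage 2: N_ring = 28 + 2·19 = 66
Stage 2: 28(ω_s−ω_c) = −66(ω_r−ω_c),  ω_s=0, ω_c=1
Stage 2: ω_r = 1 − (28/66)(0−1) = 47/33
  ⇒ ω_r²/ω_c² = 47/33
Coupling ω_c² = ω_s¹ ⇒ overall = 106/33 × 47/33 = 4982/1089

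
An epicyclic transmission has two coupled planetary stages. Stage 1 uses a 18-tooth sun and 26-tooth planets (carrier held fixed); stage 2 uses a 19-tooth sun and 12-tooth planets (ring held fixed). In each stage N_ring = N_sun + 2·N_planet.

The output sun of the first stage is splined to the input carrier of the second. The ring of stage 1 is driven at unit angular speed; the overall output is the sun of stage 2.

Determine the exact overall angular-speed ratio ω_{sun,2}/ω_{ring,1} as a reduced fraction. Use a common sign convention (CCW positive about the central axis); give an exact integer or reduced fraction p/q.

Stage 1: N_ring = 18 + 2·26 = 70
Stage 1: 18(ω_s−ω_c) = −70(ω_r−ω_c),  ω_c=0, ω_r=1
Stage 1: ω_s = 0 − (70/18)(1−0) = -35/9
  ⇒ ω_s¹/ω_r¹ = -35/9
Stage 2: N_ring = 19 + 2·12 = 43
Stage 2: 19(ω_s−ω_c) = −43(ω_r−ω_c),  ω_r=0, ω_c=1
Stage 2: ω_s = 1 − (43/19)(0−1) = 62/19
  ⇒ ω_s²/ω_c² = 62/19
Coupling ω_c² = ω_s¹ ⇒ overall = -35/9 × 62/19 = -2170/171

-2170/171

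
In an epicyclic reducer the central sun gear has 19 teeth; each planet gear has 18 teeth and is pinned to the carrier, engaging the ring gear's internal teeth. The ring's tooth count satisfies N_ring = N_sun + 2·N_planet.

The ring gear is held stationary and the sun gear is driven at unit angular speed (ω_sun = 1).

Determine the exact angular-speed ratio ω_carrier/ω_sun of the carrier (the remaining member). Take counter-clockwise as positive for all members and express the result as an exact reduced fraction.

N_ring = 19 + 2·18 = 55
19(ω_s−ω_c) = −55(ω_r−ω_c),  ω_r=0, ω_s=1
19(1−ω_c) = −55(0−ω_c)  ⇒  74ω_c = 19  ⇒  ω_c = 19/74
ω_c/ω_s = 19/74

19/74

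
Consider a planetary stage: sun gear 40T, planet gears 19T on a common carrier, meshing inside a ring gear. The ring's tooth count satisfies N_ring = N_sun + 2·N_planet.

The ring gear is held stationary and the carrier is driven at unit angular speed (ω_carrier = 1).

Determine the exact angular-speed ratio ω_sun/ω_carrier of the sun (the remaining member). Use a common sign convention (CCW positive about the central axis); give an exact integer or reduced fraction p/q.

59/20

N_ring = 40 + 2·19 = 78
40(ω_s−ω_c) = −78(ω_r−ω_c),  ω_r=0, ω_c=1
ω_s = 1 − (78/40)(0−1) = 59/20
ω_s/ω_c = 59/20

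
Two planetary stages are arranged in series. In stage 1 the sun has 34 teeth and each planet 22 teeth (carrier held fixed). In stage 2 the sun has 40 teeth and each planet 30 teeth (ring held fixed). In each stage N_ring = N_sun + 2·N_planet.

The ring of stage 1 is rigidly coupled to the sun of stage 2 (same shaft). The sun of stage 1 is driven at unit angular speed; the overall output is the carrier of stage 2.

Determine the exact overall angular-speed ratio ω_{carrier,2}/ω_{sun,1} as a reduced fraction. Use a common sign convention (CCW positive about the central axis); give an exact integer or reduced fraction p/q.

Stage 1: N_ring = 34 + 2·22 = 78
Stage 1: 34(ω_s−ω_c) = −78(ω_r−ω_c),  ω_c=0, ω_s=1
Stage 1: ω_r = 0 − (34/78)(1−0) = -17/39
  ⇒ ω_r¹/ω_s¹ = -17/39
Stage 2: N_ring = 40 + 2·30 = 100
Stage 2: 40(ω_s−ω_c) = −100(ω_r−ω_c),  ω_r=0, ω_s=1
Stage 2: 40(1−ω_c) = −100(0−ω_c)  ⇒  140ω_c = 40  ⇒  ω_c = 2/7
  ⇒ ω_c²/ω_s² = 2/7
Coupling ω_s² = ω_r¹ ⇒ overall = -17/39 × 2/7 = -34/273

-34/273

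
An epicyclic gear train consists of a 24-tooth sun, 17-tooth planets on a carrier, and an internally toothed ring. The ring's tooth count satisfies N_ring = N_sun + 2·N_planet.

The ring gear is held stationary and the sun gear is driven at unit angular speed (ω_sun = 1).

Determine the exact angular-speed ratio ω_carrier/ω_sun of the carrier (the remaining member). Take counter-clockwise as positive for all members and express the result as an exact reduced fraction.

12/41

N_ring = 24 + 2·17 = 58
24(ω_s−ω_c) = −58(ω_r−ω_c),  ω_r=0, ω_s=1
24(1−ω_c) = −58(0−ω_c)  ⇒  82ω_c = 24  ⇒  ω_c = 12/41
ω_c/ω_s = 12/41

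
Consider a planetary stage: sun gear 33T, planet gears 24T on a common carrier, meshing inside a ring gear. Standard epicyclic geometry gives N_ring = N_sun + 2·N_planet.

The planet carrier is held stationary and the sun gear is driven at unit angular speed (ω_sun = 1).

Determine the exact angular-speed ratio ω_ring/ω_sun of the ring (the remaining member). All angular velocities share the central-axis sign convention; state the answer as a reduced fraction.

N_ring = 33 + 2·24 = 81
33(ω_s−ω_c) = −81(ω_r−ω_c),  ω_c=0, ω_s=1
ω_r = 0 − (33/81)(1−0) = -11/27
ω_r/ω_s = -11/27

-11/27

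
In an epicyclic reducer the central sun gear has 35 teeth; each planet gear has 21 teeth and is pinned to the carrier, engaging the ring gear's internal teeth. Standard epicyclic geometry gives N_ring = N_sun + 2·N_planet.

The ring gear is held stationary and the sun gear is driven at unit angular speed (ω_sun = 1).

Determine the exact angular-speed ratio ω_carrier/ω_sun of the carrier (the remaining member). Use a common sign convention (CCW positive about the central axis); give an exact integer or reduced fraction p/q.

5/16

N_ring = 35 + 2·21 = 77
35(ω_s−ω_c) = −77(ω_r−ω_c),  ω_r=0, ω_s=1
35(1−ω_c) = −77(0−ω_c)  ⇒  112ω_c = 35  ⇒  ω_c = 5/16
ω_c/ω_s = 5/16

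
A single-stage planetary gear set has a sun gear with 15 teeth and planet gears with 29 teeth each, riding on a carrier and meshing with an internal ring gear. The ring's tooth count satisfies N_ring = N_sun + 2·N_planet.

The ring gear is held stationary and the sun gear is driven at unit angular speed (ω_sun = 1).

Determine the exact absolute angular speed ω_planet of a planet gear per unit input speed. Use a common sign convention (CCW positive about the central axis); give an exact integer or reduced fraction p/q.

-15/58

N_ring = 15 + 2·29 = 73
15(ω_s−ω_c) = −73(ω_r−ω_c),  ω_r=0, ω_s=1
15(1−ω_c) = −73(0−ω_c)  ⇒  88ω_c = 15  ⇒  ω_c = 15/88
sun–planet: 15·(1−15/88) = −29·(ω_p−ω_c)  ⇒  ω_p−ω_c = −(15/29)·(73/88) = -1095/2552
ω_p = 15/88 − 1095/2552 = -15/58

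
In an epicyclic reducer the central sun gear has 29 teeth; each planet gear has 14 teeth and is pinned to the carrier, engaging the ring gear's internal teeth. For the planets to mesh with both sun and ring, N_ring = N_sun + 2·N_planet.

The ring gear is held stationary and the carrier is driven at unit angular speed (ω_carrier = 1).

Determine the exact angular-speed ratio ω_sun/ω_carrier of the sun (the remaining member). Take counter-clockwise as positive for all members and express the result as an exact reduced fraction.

86/29

N_ring = 29 + 2·14 = 57
29(ω_s−ω_c) = −57(ω_r−ω_c),  ω_r=0, ω_c=1
ω_s = 1 − (57/29)(0−1) = 86/29
ω_s/ω_c = 86/29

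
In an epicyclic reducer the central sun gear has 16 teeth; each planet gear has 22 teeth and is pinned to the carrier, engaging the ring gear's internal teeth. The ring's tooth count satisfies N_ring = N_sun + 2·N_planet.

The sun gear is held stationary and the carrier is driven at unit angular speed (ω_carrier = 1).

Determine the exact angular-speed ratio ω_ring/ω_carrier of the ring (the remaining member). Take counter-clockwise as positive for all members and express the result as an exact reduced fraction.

19/15

N_ring = 16 + 2·22 = 60
16(ω_s−ω_c) = −60(ω_r−ω_c),  ω_s=0, ω_c=1
ω_r = 1 − (16/60)(0−1) = 19/15
ω_r/ω_c = 19/15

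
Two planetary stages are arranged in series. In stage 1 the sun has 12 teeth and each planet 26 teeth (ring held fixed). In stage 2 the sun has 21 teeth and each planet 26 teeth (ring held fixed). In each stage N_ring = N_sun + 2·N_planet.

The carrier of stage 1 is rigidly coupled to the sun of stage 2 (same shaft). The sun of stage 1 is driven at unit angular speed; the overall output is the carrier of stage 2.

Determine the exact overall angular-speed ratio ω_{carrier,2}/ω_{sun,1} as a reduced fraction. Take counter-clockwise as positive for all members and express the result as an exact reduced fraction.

Stage 1: N_ring = 12 + 2·26 = 64
Stage 1: 12(ω_s−ω_c) = −64(ω_r−ω_c),  ω_r=0, ω_s=1
Stage 1: 12(1−ω_c) = −64(0−ω_c)  ⇒  76ω_c = 12  ⇒  ω_c = 3/19
  ⇒ ω_c¹/ω_s¹ = 3/19
Stage 2: N_ring = 21 + 2·26 = 73
Stage 2: 21(ω_s−ω_c) = −73(ω_r−ω_c),  ω_r=0, ω_s=1
Stage 2: 21(1−ω_c) = −73(0−ω_c)  ⇒  94ω_c = 21  ⇒  ω_c = 21/94
  ⇒ ω_c²/ω_s² = 21/94
Coupling ω_s² = ω_c¹ ⇒ overall = 3/19 × 21/94 = 63/1786

63/1786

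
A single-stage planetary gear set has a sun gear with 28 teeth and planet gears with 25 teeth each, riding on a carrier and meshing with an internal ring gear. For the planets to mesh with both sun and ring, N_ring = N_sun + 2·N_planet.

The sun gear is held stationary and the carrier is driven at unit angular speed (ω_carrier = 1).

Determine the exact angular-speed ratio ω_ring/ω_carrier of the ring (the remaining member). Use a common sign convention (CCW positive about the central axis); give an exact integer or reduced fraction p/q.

N_ring = 28 + 2·25 = 78
28(ω_s−ω_c) = −78(ω_r−ω_c),  ω_s=0, ω_c=1
ω_r = 1 − (28/78)(0−1) = 53/39
ω_r/ω_c = 53/39

53/39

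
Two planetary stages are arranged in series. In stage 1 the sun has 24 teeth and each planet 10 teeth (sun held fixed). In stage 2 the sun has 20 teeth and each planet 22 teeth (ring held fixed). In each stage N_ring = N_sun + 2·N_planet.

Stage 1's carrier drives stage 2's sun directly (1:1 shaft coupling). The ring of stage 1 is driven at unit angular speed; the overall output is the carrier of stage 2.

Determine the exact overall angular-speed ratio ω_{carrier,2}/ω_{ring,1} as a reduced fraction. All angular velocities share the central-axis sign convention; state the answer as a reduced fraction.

55/357

Stage 1: N_ring = 24 + 2·10 = 44
Stage 1: 24(ω_s−ω_c) = −44(ω_r−ω_c),  ω_s=0, ω_r=1
Stage 1: 24(0−ω_c) = −44(1−ω_c)  ⇒  68ω_c = 44  ⇒  ω_c = 11/17
  ⇒ ω_c¹/ω_r¹ = 11/17
Stage 2: N_ring = 20 + 2·22 = 64
Stage 2: 20(ω_s−ω_c) = −64(ω_r−ω_c),  ω_r=0, ω_s=1
Stage 2: 20(1−ω_c) = −64(0−ω_c)  ⇒  84ω_c = 20  ⇒  ω_c = 5/21
  ⇒ ω_c²/ω_s² = 5/21
Coupling ω_s² = ω_c¹ ⇒ overall = 11/17 × 5/21 = 55/357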